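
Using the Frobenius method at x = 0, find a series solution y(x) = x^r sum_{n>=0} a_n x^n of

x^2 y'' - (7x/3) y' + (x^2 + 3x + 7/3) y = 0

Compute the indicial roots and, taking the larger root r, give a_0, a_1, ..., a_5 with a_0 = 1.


Write in Frobenius form y'' + (p(x)/x) y' + (q(x)/x^2) y = 0:
  p(x) = -7/3,  q(x) = x^2 + 3x + 7/3.
Indicial equation: r(r-1) + (-7/3) r + (7/3) = 0 -> roots r_1 = 7/3, r_2 = 1.
Take r = r_1 = 7/3. Let y(x) = x^r sum_{n>=0} a_n x^n with a_0 = 1.
Substitute y = x^r sum a_n x^n and match x^{r+n}. The recurrence is
  D(n) a_n + 3 a_{n-1} + 1 a_{n-2} = 0,  where D(n) = (r+n)(r+n-1) + (-7/3)(r+n) + (7/3).
  a_n = [-3 a_{n-1} - 1 a_{n-2}] / D(n).
Since the indicial polynomial factors as (r - r_1)(r - r_2), D(n) = (r_1 + n - r_1)(r_1 + n - r_2) = n(n + 4/3).
Evaluating step by step (a_0 = 1):
  n = 1: D(1) = 1(1 + 4/3) = 7/3; numerator = -3(1) = -3; a_1 = (-3)/(7/3) = -9/7
  n = 2: D(2) = 2(2 + 4/3) = 20/3; numerator = -3(-9/7) - 1(1) = 20/7; a_2 = (20/7)/(20/3) = 3/7
  n = 3: D(3) = 3(3 + 4/3) = 13; numerator = -3(3/7) - 1(-9/7) = 0; a_3 = (0)/(13) = 0
  n = 4: D(4) = 4(4 + 4/3) = 64/3; numerator = -3(0) - 1(3/7) = -3/7; a_4 = (-3/7)/(64/3) = -9/448
  n = 5: D(5) = 5(5 + 4/3) = 95/3; numerator = -3(-9/448) - 1(0) = 27/448; a_5 = (27/448)/(95/3) = 81/42560

r = 7/3; a_0 = 1; a_1 = -9/7; a_2 = 3/7; a_3 = 0; a_4 = -9/448; a_5 = 81/42560


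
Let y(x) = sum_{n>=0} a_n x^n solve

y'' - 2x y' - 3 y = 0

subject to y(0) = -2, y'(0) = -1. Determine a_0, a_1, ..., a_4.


Ansatz: y(x) = sum_{n>=0} a_n x^n, so y'(x) = sum_{n>=1} n a_n x^(n-1) and y''(x) = sum_{n>=2} n(n-1) a_n x^(n-2).
Substitute into P(x) y'' + Q(x) y' + R(x) y = 0 with P(x) = 1, Q(x) = -2x, R(x) = -3, and match powers of x.
Initial conditions: a_0 = -2, a_1 = -1.
Setting the coefficient of each power of x to zero and solving order by order (substituting the coefficients already found):
  x^0: 2 a_2 - 3 a_0 = 0  ->  2 a_2 = 3 a_0 = -6  ->  a_2 = -3
  x^1: 6 a_3 - 5 a_1 = 0  ->  6 a_3 = 5 a_1 = -5  ->  a_3 = -5/6
  x^2: 12 a_4 - 7 a_2 = 0  ->  12 a_4 = 7 a_2 = -21  ->  a_4 = -7/4
Truncated series: y(x) = -2 - x - 3 x^2 - (5/6) x^3 - (7/4) x^4 + O(x^5).

a_0 = -2; a_1 = -1; a_2 = -3; a_3 = -5/6; a_4 = -7/4


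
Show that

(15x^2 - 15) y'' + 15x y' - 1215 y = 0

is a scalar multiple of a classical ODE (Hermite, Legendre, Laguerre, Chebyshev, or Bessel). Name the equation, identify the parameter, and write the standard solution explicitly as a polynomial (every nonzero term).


All three coefficients share the factor -15; dividing through by -15 gives  (1 - x^2) y'' - x y' + 81 y = 0.
This matches the Chebyshev equation (1 - x^2) y'' - x y' + n^2 y = 0 (note the -x y' term, not -2x y') with n^2 = 81, so n = 9; the polynomial solution is T_9(x).
With y = sum_k a_k x^k, matching x^k gives (k+2)(k+1) a_{k+2} = (k^2 - n^2) a_k = (k - 9)(k + 9) a_k. The right side vanishes at k = 9, so the series with the parity of 9 terminates at degree 9.
Standard normalization: leading coefficient of T_n is 2^(n-1), so a_9 = 2^8 = 256. Work downward with a_k = (k+1)(k+2) a_{k+2} / ((k - 9)(k + 9)):
  a_7 = (8)(9)(256) / ((7 - 9)(7 + 9)) = 18432/(-32) = -576
  a_5 = (6)(7)(-576) / ((5 - 9)(5 + 9)) = -24192/(-56) = 432
  a_3 = (4)(5)(432) / ((3 - 9)(3 + 9)) = 8640/(-72) = -120
  a_1 = (2)(3)(-120) / ((1 - 9)(1 + 9)) = -720/(-80) = 9
Hence T_9(x) = 256 x^9 - 576 x^7 + 432 x^5 - 120 x^3 + 9 x.

T_9(x); series = 256 x^9 - 576 x^7 + 432 x^5 - 120 x^3 + 9 x


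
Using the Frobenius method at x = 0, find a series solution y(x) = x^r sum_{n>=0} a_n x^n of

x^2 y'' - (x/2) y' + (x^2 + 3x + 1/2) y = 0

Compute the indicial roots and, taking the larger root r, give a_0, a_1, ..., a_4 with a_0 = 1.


Write in Frobenius form y'' + (p(x)/x) y' + (q(x)/x^2) y = 0:
  p(x) = -1/2,  q(x) = x^2 + 3x + 1/2.
Indicial equation: r(r-1) + (-1/2) r + (1/2) = 0 -> roots r_1 = 1, r_2 = 1/2.
Take r = r_1 = 1. Let y(x) = x^r sum_{n>=0} a_n x^n with a_0 = 1.
Substitute y = x^r sum a_n x^n and match x^{r+n}. The recurrence is
  D(n) a_n + 3 a_{n-1} + 1 a_{n-2} = 0,  where D(n) = (r+n)(r+n-1) + (-1/2)(r+n) + (1/2).
  a_n = [-3 a_{n-1} - 1 a_{n-2}] / D(n).
Since the indicial polynomial factors as (r - r_1)(r - r_2), D(n) = (r_1 + n - r_1)(r_1 + n - r_2) = n(n + 1/2).
Evaluating step by step (a_0 = 1):
  n = 1: D(1) = 1(1 + 1/2) = 3/2; numerator = -3(1) = -3; a_1 = (-3)/(3/2) = -2
  n = 2: D(2) = 2(2 + 1/2) = 5; numerator = -3(-2) - 1(1) = 5; a_2 = (5)/(5) = 1
  n = 3: D(3) = 3(3 + 1/2) = 21/2; numerator = -3(1) - 1(-2) = -1; a_3 = (-1)/(21/2) = -2/21
  n = 4: D(4) = 4(4 + 1/2) = 18; numerator = -3(-2/21) - 1(1) = -5/7; a_4 = (-5/7)/(18) = -5/126

r = 1; a_0 = 1; a_1 = -2; a_2 = 1; a_3 = -2/21; a_4 = -5/126


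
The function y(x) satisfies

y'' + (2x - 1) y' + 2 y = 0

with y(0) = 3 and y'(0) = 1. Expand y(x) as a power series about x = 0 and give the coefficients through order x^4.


Ansatz: y(x) = sum_{n>=0} a_n x^n, so y'(x) = sum_{n>=1} n a_n x^(n-1) and y''(x) = sum_{n>=2} n(n-1) a_n x^(n-2).
Substitute into P(x) y'' + Q(x) y' + R(x) y = 0 with P(x) = 1, Q(x) = 2x - 1, R(x) = 2, and match powers of x.
Initial conditions: a_0 = 3, a_1 = 1.
Setting the coefficient of each power of x to zero and solving order by order (substituting the coefficients already found):
  x^0: 2 a_2 - a_1 + 2 a_0 = 0  ->  2 a_2 = a_1 - 2 a_0 = -5  ->  a_2 = -5/2
  x^1: 6 a_3 - 2 a_2 + 4 a_1 = 0  ->  6 a_3 = 2 a_2 - 4 a_1 = -9  ->  a_3 = -3/2
  x^2: 12 a_4 - 3 a_3 + 6 a_2 = 0  ->  12 a_4 = 3 a_3 - 6 a_2 = 21/2  ->  a_4 = 7/8
Truncated series: y(x) = 3 + x - (5/2) x^2 - (3/2) x^3 + (7/8) x^4 + O(x^5).

a_0 = 3; a_1 = 1; a_2 = -5/2; a_3 = -3/2; a_4 = 7/8


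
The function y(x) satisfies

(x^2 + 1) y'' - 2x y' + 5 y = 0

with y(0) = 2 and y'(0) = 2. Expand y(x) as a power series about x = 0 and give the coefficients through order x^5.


Ansatz: y(x) = sum_{n>=0} a_n x^n, so y'(x) = sum_{n>=1} n a_n x^(n-1) and y''(x) = sum_{n>=2} n(n-1) a_n x^(n-2).
Substitute into P(x) y'' + Q(x) y' + R(x) y = 0 with P(x) = x^2 + 1, Q(x) = -2x, R(x) = 5, and match powers of x.
Initial conditions: a_0 = 2, a_1 = 2.
Setting the coefficient of each power of x to zero and solving order by order (substituting the coefficients already found):
  x^0: 2 a_2 + 5 a_0 = 0  ->  2 a_2 = -5 a_0 = -10  ->  a_2 = -5
  x^1: 6 a_3 + 3 a_1 = 0  ->  6 a_3 = -3 a_1 = -6  ->  a_3 = -1
  x^2: 12 a_4 + 3 a_2 = 0  ->  12 a_4 = -3 a_2 = 15  ->  a_4 = 5/4
  x^3: 20 a_5 + 5 a_3 = 0  ->  20 a_5 = -5 a_3 = 5  ->  a_5 = 1/4
Truncated series: y(x) = 2 + 2 x - 5 x^2 - x^3 + (5/4) x^4 + (1/4) x^5 + O(x^6).

a_0 = 2; a_1 = 2; a_2 = -5; a_3 = -1; a_4 = 5/4; a_5 = 1/4


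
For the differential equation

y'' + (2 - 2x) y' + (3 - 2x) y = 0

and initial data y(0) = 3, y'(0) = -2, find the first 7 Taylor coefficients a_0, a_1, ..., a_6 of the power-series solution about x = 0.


Ansatz: y(x) = sum_{n>=0} a_n x^n, so y'(x) = sum_{n>=1} n a_n x^(n-1) and y''(x) = sum_{n>=2} n(n-1) a_n x^(n-2).
Substitute into P(x) y'' + Q(x) y' + R(x) y = 0 with P(x) = 1, Q(x) = 2 - 2x, R(x) = 3 - 2x, and match powers of x.
Initial conditions: a_0 = 3, a_1 = -2.
Setting the coefficient of each power of x to zero and solving order by order (substituting the coefficients already found):
  x^0: 2 a_2 + 2 a_1 + 3 a_0 = 0  ->  2 a_2 = -2 a_1 - 3 a_0 = -5  ->  a_2 = -5/2
  x^1: 6 a_3 + 4 a_2 + a_1 - 2 a_0 = 0  ->  6 a_3 = -4 a_2 - a_1 + 2 a_0 = 18  ->  a_3 = 3
  x^2: 12 a_4 + 6 a_3 - a_2 - 2 a_1 = 0  ->  12 a_4 = -6 a_3 + a_2 + 2 a_1 = -49/2  ->  a_4 = -49/24
  x^3: 20 a_5 + 8 a_4 - 3 a_3 - 2 a_2 = 0  ->  20 a_5 = -8 a_4 + 3 a_3 + 2 a_2 = 61/3  ->  a_5 = 61/60
  x^4: 30 a_6 + 10 a_5 - 5 a_4 - 2 a_3 = 0  ->  30 a_6 = -10 a_5 + 5 a_4 + 2 a_3 = -115/8  ->  a_6 = -23/48
Truncated series: y(x) = 3 - 2 x - (5/2) x^2 + 3 x^3 - (49/24) x^4 + (61/60) x^5 - (23/48) x^6 + O(x^7).

a_0 = 3; a_1 = -2; a_2 = -5/2; a_3 = 3; a_4 = -49/24; a_5 = 61/60; a_6 = -23/48


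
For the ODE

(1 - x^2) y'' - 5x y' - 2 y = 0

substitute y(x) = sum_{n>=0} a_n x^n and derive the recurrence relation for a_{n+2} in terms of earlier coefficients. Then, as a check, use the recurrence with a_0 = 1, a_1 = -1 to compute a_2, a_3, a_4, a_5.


Substitute y = sum_n a_n x^n.
(1 - 1 x^2) y'' contributes (n+2)(n+1) a_{n+2} - n(n-1) a_n at x^n.
-5 x y'(x) contributes -5 n a_n at x^n.
-2 y(x) contributes -2 a_n at x^n.
Matching x^n: (n+2)(n+1) a_{n+2} + (-n(n-1) - 5 n - 2) a_n = 0.
Thus a_{n+2} = (n(n-1) + 5 n + 2) / ((n+1)(n+2)) * a_n.

Check with a_0 = 1, a_1 = -1 (apply the recurrence for n = 0, 1, 2, 3): a_0 = 1, a_1 = -1, a_2 = 1, a_3 = -7/6, a_4 = 7/6, a_5 = -161/120.

a_(n+2) = (n(n-1) + 5 n + 2) / ((n+1)(n+2)) * a_n; check: a_0 = 1, a_1 = -1, a_2 = 1, a_3 = -7/6, a_4 = 7/6, a_5 = -161/120


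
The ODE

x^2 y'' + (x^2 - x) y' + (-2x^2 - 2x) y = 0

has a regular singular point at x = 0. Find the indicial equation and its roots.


Divide by x^2 to reach normal form y'' + P_1(x) y' + P_2(x) y = 0 with P_1(x) = 1 - 1/x and P_2(x) = -2 - 2/x.
x = 0 is a singular point because the y'-coefficient 1 - 1/x has a pole at x = 0 and the y-coefficient -2 - 2/x has a pole at x = 0.
It is a regular singular point because x P_1(x) = p(x) = x - 1 and x^2 P_2(x) = q(x) = -2x^2 - 2x are polynomials, hence analytic at x = 0.
p(0) = -1,  q(0) = 0.
Indicial equation: r(r-1) + p(0) r + q(0) = 0, i.e. r^2 + (p(0) - 1) r + q(0) = 0, i.e. r^2 - 2 r = 0.
Discriminant: (-2)^2 - 4(0) = 4, so r = (2 ± 2)/2.
Solving: r_1 = 2, r_2 = 0.

indicial: r^2 - 2 r = 0; roots r_1 = 2, r_2 = 0


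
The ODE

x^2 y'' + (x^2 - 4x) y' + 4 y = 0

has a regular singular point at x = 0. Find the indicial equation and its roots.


Divide by x^2 to reach normal form y'' + P_1(x) y' + P_2(x) y = 0 with P_1(x) = 1 - 4/x and P_2(x) = 4/x^2.
x = 0 is a singular point because the y'-coefficient 1 - 4/x has a pole at x = 0 and the y-coefficient 4/x^2 has a pole at x = 0.
It is a regular singular point because x P_1(x) = p(x) = x - 4 and x^2 P_2(x) = q(x) = 4 are polynomials, hence analytic at x = 0.
p(0) = -4,  q(0) = 4.
Indicial equation: r(r-1) + p(0) r + q(0) = 0, i.e. r^2 + (p(0) - 1) r + q(0) = 0, i.e. r^2 - 5 r + 4 = 0.
Discriminant: (-5)^2 - 4(4) = 9, so r = (5 ± 3)/2.
Solving: r_1 = 4, r_2 = 1.

indicial: r^2 - 5 r + 4 = 0; roots r_1 = 4, r_2 = 1


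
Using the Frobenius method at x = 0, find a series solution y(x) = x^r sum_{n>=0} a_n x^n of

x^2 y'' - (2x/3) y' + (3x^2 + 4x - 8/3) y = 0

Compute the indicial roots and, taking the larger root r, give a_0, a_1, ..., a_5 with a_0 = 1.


Write in Frobenius form y'' + (p(x)/x) y' + (q(x)/x^2) y = 0:
  p(x) = -2/3,  q(x) = 3x^2 + 4x - 8/3.
Indicial equation: r(r-1) + (-2/3) r + (-8/3) = 0 -> roots r_1 = 8/3, r_2 = -1.
Take r = r_1 = 8/3. Let y(x) = x^r sum_{n>=0} a_n x^n with a_0 = 1.
Substitute y = x^r sum a_n x^n and match x^{r+n}. The recurrence is
  D(n) a_n + 4 a_{n-1} + 3 a_{n-2} = 0,  where D(n) = (r+n)(r+n-1) + (-2/3)(r+n) + (-8/3).
  a_n = [-4 a_{n-1} - 3 a_{n-2}] / D(n).
Since the indicial polynomial factors as (r - r_1)(r - r_2), D(n) = (r_1 + n - r_1)(r_1 + n - r_2) = n(n + 11/3).
Evaluating step by step (a_0 = 1):
  n = 1: D(1) = 1(1 + 11/3) = 14/3; numerator = -4(1) = -4; a_1 = (-4)/(14/3) = -6/7
  n = 2: D(2) = 2(2 + 11/3) = 34/3; numerator = -4(-6/7) - 3(1) = 3/7; a_2 = (3/7)/(34/3) = 9/238
  n = 3: D(3) = 3(3 + 11/3) = 20; numerator = -4(9/238) - 3(-6/7) = 288/119; a_3 = (288/119)/(20) = 72/595
  n = 4: D(4) = 4(4 + 11/3) = 92/3; numerator = -4(72/595) - 3(9/238) = -711/1190; a_4 = (-711/1190)/(92/3) = -2133/109480
  n = 5: D(5) = 5(5 + 11/3) = 130/3; numerator = -4(-2133/109480) - 3(72/595) = -459/1610; a_5 = (-459/1610)/(130/3) = -1377/209300

r = 8/3; a_0 = 1; a_1 = -6/7; a_2 = 9/238; a_3 = 72/595; a_4 = -2133/109480; a_5 = -1377/209300


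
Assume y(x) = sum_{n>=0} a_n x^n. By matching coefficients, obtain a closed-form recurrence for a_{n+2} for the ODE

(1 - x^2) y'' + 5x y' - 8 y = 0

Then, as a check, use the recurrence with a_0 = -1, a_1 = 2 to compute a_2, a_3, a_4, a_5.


Substitute y = sum_n a_n x^n.
(1 - 1 x^2) y'' contributes (n+2)(n+1) a_{n+2} - n(n-1) a_n at x^n.
5 x y'(x) contributes 5 n a_n at x^n.
-8 y(x) contributes -8 a_n at x^n.
Matching x^n: (n+2)(n+1) a_{n+2} + (-n(n-1) + 5 n - 8) a_n = 0.
Thus a_{n+2} = (n(n-1) - 5 n + 8) / ((n+1)(n+2)) * a_n.

Check with a_0 = -1, a_1 = 2 (apply the recurrence for n = 0, 1, 2, 3): a_0 = -1, a_1 = 2, a_2 = -4, a_3 = 1, a_4 = 0, a_5 = -1/20.

a_(n+2) = (n(n-1) - 5 n + 8) / ((n+1)(n+2)) * a_n; check: a_0 = -1, a_1 = 2, a_2 = -4, a_3 = 1, a_4 = 0, a_5 = -1/20


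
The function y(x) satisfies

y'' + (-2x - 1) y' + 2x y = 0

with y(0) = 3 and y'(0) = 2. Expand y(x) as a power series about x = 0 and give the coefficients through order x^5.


Ansatz: y(x) = sum_{n>=0} a_n x^n, so y'(x) = sum_{n>=1} n a_n x^(n-1) and y''(x) = sum_{n>=2} n(n-1) a_n x^(n-2).
Substitute into P(x) y'' + Q(x) y' + R(x) y = 0 with P(x) = 1, Q(x) = -2x - 1, R(x) = 2x, and match powers of x.
Initial conditions: a_0 = 3, a_1 = 2.
Setting the coefficient of each power of x to zero and solving order by order (substituting the coefficients already found):
  x^0: 2 a_2 - a_1 = 0  ->  2 a_2 = a_1 = 2  ->  a_2 = 1
  x^1: 6 a_3 - 2 a_2 - 2 a_1 + 2 a_0 = 0  ->  6 a_3 = 2 a_2 + 2 a_1 - 2 a_0 = 0  ->  a_3 = 0
  x^2: 12 a_4 - 3 a_3 - 4 a_2 + 2 a_1 = 0  ->  12 a_4 = 3 a_3 + 4 a_2 - 2 a_1 = 0  ->  a_4 = 0
  x^3: 20 a_5 - 4 a_4 - 6 a_3 + 2 a_2 = 0  ->  20 a_5 = 4 a_4 + 6 a_3 - 2 a_2 = -2  ->  a_5 = -1/10
Truncated series: y(x) = 3 + 2 x + x^2 - (1/10) x^5 + O(x^6).

a_0 = 3; a_1 = 2; a_2 = 1; a_3 = 0; a_4 = 0; a_5 = -1/10


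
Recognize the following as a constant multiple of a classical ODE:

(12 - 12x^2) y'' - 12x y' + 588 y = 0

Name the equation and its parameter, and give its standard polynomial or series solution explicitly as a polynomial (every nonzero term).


All three coefficients share the factor 12; dividing through by 12 gives  (1 - x^2) y'' - x y' + 49 y = 0.
This matches the Chebyshev equation (1 - x^2) y'' - x y' + n^2 y = 0 (note the -x y' term, not -2x y') with n^2 = 49, so n = 7; the polynomial solution is T_7(x).
With y = sum_k a_k x^k, matching x^k gives (k+2)(k+1) a_{k+2} = (k^2 - n^2) a_k = (k - 7)(k + 7) a_k. The right side vanishes at k = 7, so the series with the parity of 7 terminates at degree 7.
Standard normalization: leading coefficient of T_n is 2^(n-1), so a_7 = 2^6 = 64. Work downward with a_k = (k+1)(k+2) a_{k+2} / ((k - 7)(k + 7)):
  a_5 = (6)(7)(64) / ((5 - 7)(5 + 7)) = 2688/(-24) = -112
  a_3 = (4)(5)(-112) / ((3 - 7)(3 + 7)) = -2240/(-40) = 56
  a_1 = (2)(3)(56) / ((1 - 7)(1 + 7)) = 336/(-48) = -7
Hence T_7(x) = 64 x^7 - 112 x^5 + 56 x^3 - 7 x.

T_7(x); series = 64 x^7 - 112 x^5 + 56 x^3 - 7 x


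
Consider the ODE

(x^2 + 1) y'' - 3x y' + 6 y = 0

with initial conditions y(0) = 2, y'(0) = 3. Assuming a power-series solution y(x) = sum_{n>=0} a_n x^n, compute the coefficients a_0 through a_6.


Ansatz: y(x) = sum_{n>=0} a_n x^n, so y'(x) = sum_{n>=1} n a_n x^(n-1) and y''(x) = sum_{n>=2} n(n-1) a_n x^(n-2).
Substitute into P(x) y'' + Q(x) y' + R(x) y = 0 with P(x) = x^2 + 1, Q(x) = -3x, R(x) = 6, and match powers of x.
Initial conditions: a_0 = 2, a_1 = 3.
Setting the coefficient of each power of x to zero and solving order by order (substituting the coefficients already found):
  x^0: 2 a_2 + 6 a_0 = 0  ->  2 a_2 = -6 a_0 = -12  ->  a_2 = -6
  x^1: 6 a_3 + 3 a_1 = 0  ->  6 a_3 = -3 a_1 = -9  ->  a_3 = -3/2
  x^2: 12 a_4 + 2 a_2 = 0  ->  12 a_4 = -2 a_2 = 12  ->  a_4 = 1
  x^3: 20 a_5 + 3 a_3 = 0  ->  20 a_5 = -3 a_3 = 9/2  ->  a_5 = 9/40
  x^4: 30 a_6 + 6 a_4 = 0  ->  30 a_6 = -6 a_4 = -6  ->  a_6 = -1/5
Truncated series: y(x) = 2 + 3 x - 6 x^2 - (3/2) x^3 + x^4 + (9/40) x^5 - (1/5) x^6 + O(x^7).

a_0 = 2; a_1 = 3; a_2 = -6; a_3 = -3/2; a_4 = 1; a_5 = 9/40; a_6 = -1/5


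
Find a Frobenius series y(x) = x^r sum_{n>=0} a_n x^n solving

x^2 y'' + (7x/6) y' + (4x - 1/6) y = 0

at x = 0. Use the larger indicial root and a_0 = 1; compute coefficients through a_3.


Write in Frobenius form y'' + (p(x)/x) y' + (q(x)/x^2) y = 0:
  p(x) = 7/6,  q(x) = 4x - 1/6.
Indicial equation: r(r-1) + (7/6) r + (-1/6) = 0 -> roots r_1 = 1/3, r_2 = -1/2.
Take r = r_1 = 1/3. Let y(x) = x^r sum_{n>=0} a_n x^n with a_0 = 1.
Substitute y = x^r sum a_n x^n and match x^{r+n}. The recurrence is
  D(n) a_n + 4 a_{n-1} = 0,  where D(n) = (r+n)(r+n-1) + (7/6)(r+n) + (-1/6).
  a_n = -4 / D(n) * a_{n-1}.
Since the indicial polynomial factors as (r - r_1)(r - r_2), D(n) = (r_1 + n - r_1)(r_1 + n - r_2) = n(n + 5/6).
Evaluating step by step (a_0 = 1):
  n = 1: D(1) = 1(1 + 5/6) = 11/6; numerator = -4(1) = -4; a_1 = (-4)/(11/6) = -24/11
  n = 2: D(2) = 2(2 + 5/6) = 17/3; numerator = -4(-24/11) = 96/11; a_2 = (96/11)/(17/3) = 288/187
  n = 3: D(3) = 3(3 + 5/6) = 23/2; numerator = -4(288/187) = -1152/187; a_3 = (-1152/187)/(23/2) = -2304/4301

r = 1/3; a_0 = 1; a_1 = -24/11; a_2 = 288/187; a_3 = -2304/4301


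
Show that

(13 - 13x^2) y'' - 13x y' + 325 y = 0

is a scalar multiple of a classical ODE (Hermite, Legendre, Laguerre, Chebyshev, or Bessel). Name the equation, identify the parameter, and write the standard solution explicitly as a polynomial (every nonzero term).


All three coefficients share the factor 13; dividing through by 13 gives  (1 - x^2) y'' - x y' + 25 y = 0.
This matches the Chebyshev equation (1 - x^2) y'' - x y' + n^2 y = 0 (note the -x y' term, not -2x y') with n^2 = 25, so n = 5; the polynomial solution is T_5(x).
With y = sum_k a_k x^k, matching x^k gives (k+2)(k+1) a_{k+2} = (k^2 - n^2) a_k = (k - 5)(k + 5) a_k. The right side vanishes at k = 5, so the series with the parity of 5 terminates at degree 5.
Standard normalization: leading coefficient of T_n is 2^(n-1), so a_5 = 2^4 = 16. Work downward with a_k = (k+1)(k+2) a_{k+2} / ((k - 5)(k + 5)):
  a_3 = (4)(5)(16) / ((3 - 5)(3 + 5)) = 320/(-16) = -20
  a_1 = (2)(3)(-20) / ((1 - 5)(1 + 5)) = -120/(-24) = 5
Hence T_5(x) = 16 x^5 - 20 x^3 + 5 x.

T_5(x); series = 16 x^5 - 20 x^3 + 5 x


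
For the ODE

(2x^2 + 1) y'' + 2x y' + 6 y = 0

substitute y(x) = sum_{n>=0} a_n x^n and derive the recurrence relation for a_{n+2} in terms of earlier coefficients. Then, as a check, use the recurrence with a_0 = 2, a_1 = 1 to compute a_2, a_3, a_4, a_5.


Substitute y = sum_n a_n x^n.
(1 + 2 x^2) y'' contributes (n+2)(n+1) a_{n+2} + 2 n(n-1) a_n at x^n.
2 x y'(x) contributes 2 n a_n at x^n.
6 y(x) contributes 6 a_n at x^n.
Matching x^n: (n+2)(n+1) a_{n+2} + (2 n(n-1) + 2 n + 6) a_n = 0.
Thus a_{n+2} = (-2 n(n-1) - 2 n - 6) / ((n+1)(n+2)) * a_n.

Check with a_0 = 2, a_1 = 1 (apply the recurrence for n = 0, 1, 2, 3): a_0 = 2, a_1 = 1, a_2 = -6, a_3 = -4/3, a_4 = 7, a_5 = 8/5.

a_(n+2) = (-2 n(n-1) - 2 n - 6) / ((n+1)(n+2)) * a_n; check: a_0 = 2, a_1 = 1, a_2 = -6, a_3 = -4/3, a_4 = 7, a_5 = 8/5


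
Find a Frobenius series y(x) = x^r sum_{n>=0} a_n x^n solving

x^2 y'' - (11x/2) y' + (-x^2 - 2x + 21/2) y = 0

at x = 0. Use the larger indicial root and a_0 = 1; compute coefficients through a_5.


Write in Frobenius form y'' + (p(x)/x) y' + (q(x)/x^2) y = 0:
  p(x) = -11/2,  q(x) = -x^2 - 2x + 21/2.
Indicial equation: r(r-1) + (-11/2) r + (21/2) = 0 -> roots r_1 = 7/2, r_2 = 3.
Take r = r_1 = 7/2. Let y(x) = x^r sum_{n>=0} a_n x^n with a_0 = 1.
Substitute y = x^r sum a_n x^n and match x^{r+n}. The recurrence is
  D(n) a_n - 2 a_{n-1} - 1 a_{n-2} = 0,  where D(n) = (r+n)(r+n-1) + (-11/2)(r+n) + (21/2).
  a_n = [2 a_{n-1} + 1 a_{n-2}] / D(n).
Since the indicial polynomial factors as (r - r_1)(r - r_2), D(n) = (r_1 + n - r_1)(r_1 + n - r_2) = n(n + 1/2).
Evaluating step by step (a_0 = 1):
  n = 1: D(1) = 1(1 + 1/2) = 3/2; numerator = 2(1) = 2; a_1 = (2)/(3/2) = 4/3
  n = 2: D(2) = 2(2 + 1/2) = 5; numerator = 2(4/3) + 1(1) = 11/3; a_2 = (11/3)/(5) = 11/15
  n = 3: D(3) = 3(3 + 1/2) = 21/2; numerator = 2(11/15) + 1(4/3) = 14/5; a_3 = (14/5)/(21/2) = 4/15
  n = 4: D(4) = 4(4 + 1/2) = 18; numerator = 2(4/15) + 1(11/15) = 19/15; a_4 = (19/15)/(18) = 19/270
  n = 5: D(5) = 5(5 + 1/2) = 55/2; numerator = 2(19/270) + 1(4/15) = 11/27; a_5 = (11/27)/(55/2) = 2/135

r = 7/2; a_0 = 1; a_1 = 4/3; a_2 = 11/15; a_3 = 4/15; a_4 = 19/270; a_5 = 2/135


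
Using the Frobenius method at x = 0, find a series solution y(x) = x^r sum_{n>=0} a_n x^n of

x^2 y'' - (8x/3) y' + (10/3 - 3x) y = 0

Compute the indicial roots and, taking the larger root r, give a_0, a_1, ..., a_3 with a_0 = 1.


Write in Frobenius form y'' + (p(x)/x) y' + (q(x)/x^2) y = 0:
  p(x) = -8/3,  q(x) = 10/3 - 3x.
Indicial equation: r(r-1) + (-8/3) r + (10/3) = 0 -> roots r_1 = 2, r_2 = 5/3.
Take r = r_1 = 2. Let y(x) = x^r sum_{n>=0} a_n x^n with a_0 = 1.
Substitute y = x^r sum a_n x^n and match x^{r+n}. The recurrence is
  D(n) a_n - 3 a_{n-1} = 0,  where D(n) = (r+n)(r+n-1) + (-8/3)(r+n) + (10/3).
  a_n = 3 / D(n) * a_{n-1}.
Since the indicial polynomial factors as (r - r_1)(r - r_2), D(n) = (r_1 + n - r_1)(r_1 + n - r_2) = n(n + 1/3).
Evaluating step by step (a_0 = 1):
  n = 1: D(1) = 1(1 + 1/3) = 4/3; numerator = 3(1) = 3; a_1 = (3)/(4/3) = 9/4
  n = 2: D(2) = 2(2 + 1/3) = 14/3; numerator = 3(9/4) = 27/4; a_2 = (27/4)/(14/3) = 81/56
  n = 3: D(3) = 3(3 + 1/3) = 10; numerator = 3(81/56) = 243/56; a_3 = (243/56)/(10) = 243/560

r = 2; a_0 = 1; a_1 = 9/4; a_2 = 81/56; a_3 = 243/560


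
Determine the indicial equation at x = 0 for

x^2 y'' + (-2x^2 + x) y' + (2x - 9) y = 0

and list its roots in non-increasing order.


Divide by x^2 to reach normal form y'' + P_1(x) y' + P_2(x) y = 0 with P_1(x) = -2 + 1/x and P_2(x) = 2/x - 9/x^2.
x = 0 is a singular point because the y'-coefficient -2 + 1/x has a pole at x = 0 and the y-coefficient 2/x - 9/x^2 has a pole at x = 0.
It is a regular singular point because x P_1(x) = p(x) = 1 - 2x and x^2 P_2(x) = q(x) = 2x - 9 are polynomials, hence analytic at x = 0.
p(0) = 1,  q(0) = -9.
Indicial equation: r(r-1) + p(0) r + q(0) = 0, i.e. r^2 + (p(0) - 1) r + q(0) = 0, i.e. r^2 - 9 = 0.
Discriminant: (0)^2 - 4(-9) = 36, so r = (0 ± 6)/2.
Solving: r_1 = 3, r_2 = -3.

indicial: r^2 - 9 = 0; roots r_1 = 3, r_2 = -3


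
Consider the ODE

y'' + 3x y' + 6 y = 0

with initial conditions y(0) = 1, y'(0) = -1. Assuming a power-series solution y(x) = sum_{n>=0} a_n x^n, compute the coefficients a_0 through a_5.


Ansatz: y(x) = sum_{n>=0} a_n x^n, so y'(x) = sum_{n>=1} n a_n x^(n-1) and y''(x) = sum_{n>=2} n(n-1) a_n x^(n-2).
Substitute into P(x) y'' + Q(x) y' + R(x) y = 0 with P(x) = 1, Q(x) = 3x, R(x) = 6, and match powers of x.
Initial conditions: a_0 = 1, a_1 = -1.
Setting the coefficient of each power of x to zero and solving order by order (substituting the coefficients already found):
  x^0: 2 a_2 + 6 a_0 = 0  ->  2 a_2 = -6 a_0 = -6  ->  a_2 = -3
  x^1: 6 a_3 + 9 a_1 = 0  ->  6 a_3 = -9 a_1 = 9  ->  a_3 = 3/2
  x^2: 12 a_4 + 12 a_2 = 0  ->  12 a_4 = -12 a_2 = 36  ->  a_4 = 3
  x^3: 20 a_5 + 15 a_3 = 0  ->  20 a_5 = -15 a_3 = -45/2  ->  a_5 = -9/8
Truncated series: y(x) = 1 - x - 3 x^2 + (3/2) x^3 + 3 x^4 - (9/8) x^5 + O(x^6).

a_0 = 1; a_1 = -1; a_2 = -3; a_3 = 3/2; a_4 = 3; a_5 = -9/8


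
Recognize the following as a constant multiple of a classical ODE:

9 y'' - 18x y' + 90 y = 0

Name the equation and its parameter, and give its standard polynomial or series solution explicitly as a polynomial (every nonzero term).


All three coefficients share the factor 9; dividing through by 9 gives  y'' - 2x y' + 10 y = 0.
This matches the Hermite equation y'' - 2x y' + 2n y = 0 with 2n = 10, so n = 5; the polynomial solution is H_5(x).
With y = sum_k a_k x^k, matching x^k gives (k+2)(k+1) a_{k+2} = 2(k - n) a_k = 2(k - 5) a_k. The right side vanishes at k = 5, so the series with the parity of 5 terminates at degree 5.
Standard normalization: leading coefficient of H_n is 2^n, so a_5 = 2^5 = 32. Work downward with a_k = (k+1)(k+2) a_{k+2} / (2(k - n)):
  a_3 = (4)(5)(32) / (2(3 - 5)) = 640/(-4) = -160
  a_1 = (2)(3)(-160) / (2(1 - 5)) = -960/(-8) = 120
Hence H_5(x) = 32 x^5 - 160 x^3 + 120 x.

H_5(x); series = 32 x^5 - 160 x^3 + 120 x


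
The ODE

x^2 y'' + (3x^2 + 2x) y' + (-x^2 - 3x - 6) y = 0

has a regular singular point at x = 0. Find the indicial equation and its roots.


Divide by x^2 to reach normal form y'' + P_1(x) y' + P_2(x) y = 0 with P_1(x) = 3 + 2/x and P_2(x) = -1 - 3/x - 6/x^2.
x = 0 is a singular point because the y'-coefficient 3 + 2/x has a pole at x = 0 and the y-coefficient -1 - 3/x - 6/x^2 has a pole at x = 0.
It is a regular singular point because x P_1(x) = p(x) = 3x + 2 and x^2 P_2(x) = q(x) = -x^2 - 3x - 6 are polynomials, hence analytic at x = 0.
p(0) = 2,  q(0) = -6.
Indicial equation: r(r-1) + p(0) r + q(0) = 0, i.e. r^2 + (p(0) - 1) r + q(0) = 0, i.e. r^2 + 1 r - 6 = 0.
Discriminant: (1)^2 - 4(-6) = 25, so r = (-1 ± 5)/2.
Solving: r_1 = 2, r_2 = -3.

indicial: r^2 + 1 r - 6 = 0; roots r_1 = 2, r_2 = -3


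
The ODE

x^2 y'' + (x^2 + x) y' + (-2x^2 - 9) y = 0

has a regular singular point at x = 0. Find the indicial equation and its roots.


Divide by x^2 to reach normal form y'' + P_1(x) y' + P_2(x) y = 0 with P_1(x) = 1 + 1/x and P_2(x) = -2 - 9/x^2.
x = 0 is a singular point because the y'-coefficient 1 + 1/x has a pole at x = 0 and the y-coefficient -2 - 9/x^2 has a pole at x = 0.
It is a regular singular point because x P_1(x) = p(x) = x + 1 and x^2 P_2(x) = q(x) = -2x^2 - 9 are polynomials, hence analytic at x = 0.
p(0) = 1,  q(0) = -9.
Indicial equation: r(r-1) + p(0) r + q(0) = 0, i.e. r^2 + (p(0) - 1) r + q(0) = 0, i.e. r^2 - 9 = 0.
Discriminant: (0)^2 - 4(-9) = 36, so r = (0 ± 6)/2.
Solving: r_1 = 3, r_2 = -3.

indicial: r^2 - 9 = 0; roots r_1 = 3, r_2 = -3


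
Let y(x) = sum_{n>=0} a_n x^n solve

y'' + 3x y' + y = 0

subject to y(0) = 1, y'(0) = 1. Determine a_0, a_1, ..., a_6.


Ansatz: y(x) = sum_{n>=0} a_n x^n, so y'(x) = sum_{n>=1} n a_n x^(n-1) and y''(x) = sum_{n>=2} n(n-1) a_n x^(n-2).
Substitute into P(x) y'' + Q(x) y' + R(x) y = 0 with P(x) = 1, Q(x) = 3x, R(x) = 1, and match powers of x.
Initial conditions: a_0 = 1, a_1 = 1.
Setting the coefficient of each power of x to zero and solving order by order (substituting the coefficients already found):
  x^0: 2 a_2 + a_0 = 0  ->  2 a_2 = -a_0 = -1  ->  a_2 = -1/2
  x^1: 6 a_3 + 4 a_1 = 0  ->  6 a_3 = -4 a_1 = -4  ->  a_3 = -2/3
  x^2: 12 a_4 + 7 a_2 = 0  ->  12 a_4 = -7 a_2 = 7/2  ->  a_4 = 7/24
  x^3: 20 a_5 + 10 a_3 = 0  ->  20 a_5 = -10 a_3 = 20/3  ->  a_5 = 1/3
  x^4: 30 a_6 + 13 a_4 = 0  ->  30 a_6 = -13 a_4 = -91/24  ->  a_6 = -91/720
Truncated series: y(x) = 1 + x - (1/2) x^2 - (2/3) x^3 + (7/24) x^4 + (1/3) x^5 - (91/720) x^6 + O(x^7).

a_0 = 1; a_1 = 1; a_2 = -1/2; a_3 = -2/3; a_4 = 7/24; a_5 = 1/3; a_6 = -91/720


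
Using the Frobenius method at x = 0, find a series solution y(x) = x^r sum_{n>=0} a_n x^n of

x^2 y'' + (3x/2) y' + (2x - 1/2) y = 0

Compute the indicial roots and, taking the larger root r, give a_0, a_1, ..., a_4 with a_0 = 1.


Write in Frobenius form y'' + (p(x)/x) y' + (q(x)/x^2) y = 0:
  p(x) = 3/2,  q(x) = 2x - 1/2.
Indicial equation: r(r-1) + (3/2) r + (-1/2) = 0 -> roots r_1 = 1/2, r_2 = -1.
Take r = r_1 = 1/2. Let y(x) = x^r sum_{n>=0} a_n x^n with a_0 = 1.
Substitute y = x^r sum a_n x^n and match x^{r+n}. The recurrence is
  D(n) a_n + 2 a_{n-1} = 0,  where D(n) = (r+n)(r+n-1) + (3/2)(r+n) + (-1/2).
  a_n = -2 / D(n) * a_{n-1}.
Since the indicial polynomial factors as (r - r_1)(r - r_2), D(n) = (r_1 + n - r_1)(r_1 + n - r_2) = n(n + 3/2).
Evaluating step by step (a_0 = 1):
  n = 1: D(1) = 1(1 + 3/2) = 5/2; numerator = -2(1) = -2; a_1 = (-2)/(5/2) = -4/5
  n = 2: D(2) = 2(2 + 3/2) = 7; numerator = -2(-4/5) = 8/5; a_2 = (8/5)/(7) = 8/35
  n = 3: D(3) = 3(3 + 3/2) = 27/2; numerator = -2(8/35) = -16/35; a_3 = (-16/35)/(27/2) = -32/945
  n = 4: D(4) = 4(4 + 3/2) = 22; numerator = -2(-32/945) = 64/945; a_4 = (64/945)/(22) = 32/10395

r = 1/2; a_0 = 1; a_1 = -4/5; a_2 = 8/35; a_3 = -32/945; a_4 = 32/10395


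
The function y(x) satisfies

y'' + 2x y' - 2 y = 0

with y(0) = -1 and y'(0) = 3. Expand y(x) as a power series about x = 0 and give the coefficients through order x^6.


Ansatz: y(x) = sum_{n>=0} a_n x^n, so y'(x) = sum_{n>=1} n a_n x^(n-1) and y''(x) = sum_{n>=2} n(n-1) a_n x^(n-2).
Substitute into P(x) y'' + Q(x) y' + R(x) y = 0 with P(x) = 1, Q(x) = 2x, R(x) = -2, and match powers of x.
Initial conditions: a_0 = -1, a_1 = 3.
Setting the coefficient of each power of x to zero and solving order by order (substituting the coefficients already found):
  x^0: 2 a_2 - 2 a_0 = 0  ->  2 a_2 = 2 a_0 = -2  ->  a_2 = -1
  x^1: 6 a_3 = 0  ->  a_3 = 0
  x^2: 12 a_4 + 2 a_2 = 0  ->  12 a_4 = -2 a_2 = 2  ->  a_4 = 1/6
  x^3: 20 a_5 + 4 a_3 = 0  ->  20 a_5 = -4 a_3 = 0  ->  a_5 = 0
  x^4: 30 a_6 + 6 a_4 = 0  ->  30 a_6 = -6 a_4 = -1  ->  a_6 = -1/30
Truncated series: y(x) = -1 + 3 x - x^2 + (1/6) x^4 - (1/30) x^6 + O(x^7).

a_0 = -1; a_1 = 3; a_2 = -1; a_3 = 0; a_4 = 1/6; a_5 = 0; a_6 = -1/30


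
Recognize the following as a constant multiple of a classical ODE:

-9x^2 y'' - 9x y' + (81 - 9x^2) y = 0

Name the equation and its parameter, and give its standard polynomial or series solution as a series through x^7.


All three coefficients share the factor -9; dividing through by -9 gives  x^2 y'' + x y' + (x^2 - 9) y = 0.
This matches the Bessel equation x^2 y'' + x y' + (x^2 - nu^2) y = 0 with nu^2 = 9, so nu = 3; the solution bounded at x = 0 is J_3(x).
Frobenius at x = 0: indicial roots ±nu; for r = nu the recurrence k(k + 2nu) c_k = -c_{k-2} gives the standard series J_nu(x) = sum_{k>=0} (-1)^k / (k! (k+nu)!) (x/2)^(2k+nu). Evaluate the first 3 terms:
  k = 0: (-1)^0 / (0! * 3! * 2^3) x^3 = 1/(1*6*8) x^3 = (1/48) x^3
  k = 1: (-1)^1 / (1! * 4! * 2^5) x^5 = -1/(1*24*32) x^5 = (-1/768) x^5
  k = 2: (-1)^2 / (2! * 5! * 2^7) x^7 = 1/(2*120*128) x^7 = (1/30720) x^7
Hence J_3(x) = x^7/30720 - x^5/768 + x^3/48 + ....

J_3(x); series = x^7/30720 - x^5/768 + x^3/48


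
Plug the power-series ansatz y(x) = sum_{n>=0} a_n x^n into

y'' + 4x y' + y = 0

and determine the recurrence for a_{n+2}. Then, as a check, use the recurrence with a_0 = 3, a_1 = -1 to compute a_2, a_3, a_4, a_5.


Substitute y = sum_n a_n x^n.
y''(x) has coefficient (n+2)(n+1) a_{n+2} at x^n;
4 x y'(x) has coefficient 4 n a_n at x^n (shift);
y(x) has coefficient 1 a_n at x^n.
Matching x^n: (n+2)(n+1) a_{n+2} + (4n + 1) a_n = 0.
Thus a_{n+2} = (-4n - 1) / ((n+1)(n+2)) * a_n.

Check with a_0 = 3, a_1 = -1 (apply the recurrence for n = 0, 1, 2, 3): a_0 = 3, a_1 = -1, a_2 = -3/2, a_3 = 5/6, a_4 = 9/8, a_5 = -13/24.

a_(n+2) = (-4n - 1) / ((n+1)(n+2)) * a_n; check: a_0 = 3, a_1 = -1, a_2 = -3/2, a_3 = 5/6, a_4 = 9/8, a_5 = -13/24


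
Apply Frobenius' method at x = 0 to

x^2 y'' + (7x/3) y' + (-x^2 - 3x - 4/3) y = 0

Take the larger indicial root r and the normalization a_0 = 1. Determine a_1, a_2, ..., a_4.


Write in Frobenius form y'' + (p(x)/x) y' + (q(x)/x^2) y = 0:
  p(x) = 7/3,  q(x) = -x^2 - 3x - 4/3.
Indicial equation: r(r-1) + (7/3) r + (-4/3) = 0 -> roots r_1 = 2/3, r_2 = -2.
Take r = r_1 = 2/3. Let y(x) = x^r sum_{n>=0} a_n x^n with a_0 = 1.
Substitute y = x^r sum a_n x^n and match x^{r+n}. The recurrence is
  D(n) a_n - 3 a_{n-1} - 1 a_{n-2} = 0,  where D(n) = (r+n)(r+n-1) + (7/3)(r+n) + (-4/3).
  a_n = [3 a_{n-1} + 1 a_{n-2}] / D(n).
Since the indicial polynomial factors as (r - r_1)(r - r_2), D(n) = (r_1 + n - r_1)(r_1 + n - r_2) = n(n + 8/3).
Evaluating step by step (a_0 = 1):
  n = 1: D(1) = 1(1 + 8/3) = 11/3; numerator = 3(1) = 3; a_1 = (3)/(11/3) = 9/11
  n = 2: D(2) = 2(2 + 8/3) = 28/3; numerator = 3(9/11) + 1(1) = 38/11; a_2 = (38/11)/(28/3) = 57/154
  n = 3: D(3) = 3(3 + 8/3) = 17; numerator = 3(57/154) + 1(9/11) = 27/14; a_3 = (27/14)/(17) = 27/238
  n = 4: D(4) = 4(4 + 8/3) = 80/3; numerator = 3(27/238) + 1(57/154) = 930/1309; a_4 = (930/1309)/(80/3) = 279/10472

r = 2/3; a_0 = 1; a_1 = 9/11; a_2 = 57/154; a_3 = 27/238; a_4 = 279/10472


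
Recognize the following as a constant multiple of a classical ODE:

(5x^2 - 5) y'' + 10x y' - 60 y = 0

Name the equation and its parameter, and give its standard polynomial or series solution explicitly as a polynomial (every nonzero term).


All three coefficients share the factor -5; dividing through by -5 gives  (1 - x^2) y'' - 2x y' + 12 y = 0.
This matches the Legendre equation (1 - x^2) y'' - 2x y' + n(n+1) y = 0 (note the -2x y' term) with n(n+1) = 12, so n = 3; the polynomial solution is P_3(x).
With y = sum_k a_k x^k, matching x^k gives (k+2)(k+1) a_{k+2} = [k(k+1) - n(n+1)] a_k = (k - 3)(k + 4) a_k. The right side vanishes at k = 3, so the series with the parity of 3 terminates at degree 3.
Standard normalization (P_n(1) = 1): leading coefficient (2n)!/(2^n (n!)^2) = 720/(8*36) = 5/2, so a_3 = 5/2. Work downward with a_k = (k+1)(k+2) a_{k+2} / ((k - 3)(k + 4)):
  a_1 = (2)(3)(5/2) / ((1 - 3)(1 + 4)) = 15/(-10) = -3/2
Hence P_3(x) = 5 x^3/2 - 3 x/2.

P_3(x); series = 5 x^3/2 - 3 x/2


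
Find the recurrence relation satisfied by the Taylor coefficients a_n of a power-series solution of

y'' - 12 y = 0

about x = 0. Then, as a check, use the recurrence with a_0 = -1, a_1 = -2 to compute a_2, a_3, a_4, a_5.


Substitute y = sum_n a_n x^n into y'' + (const) y = 0.
y''(x) = sum_{n>=0} (n+2)(n+1) a_{n+2} x^n.
The ODE becomes sum_n [(n+2)(n+1) a_{n+2} - 12 a_n] x^n = 0.
Setting each coefficient to zero gives the recurrence:
  (n+2)(n+1) a_{n+2} - 12 a_n = 0,
  a_{n+2} = 12 / ((n+1)(n+2)) a_n.

Check with a_0 = -1, a_1 = -2 (apply the recurrence for n = 0, 1, 2, 3): a_0 = -1, a_1 = -2, a_2 = -6, a_3 = -4, a_4 = -6, a_5 = -12/5.

a_{n+2} = 12/((n+1)(n+2)) * a_n; check: a_0 = -1, a_1 = -2, a_2 = -6, a_3 = -4, a_4 = -6, a_5 = -12/5


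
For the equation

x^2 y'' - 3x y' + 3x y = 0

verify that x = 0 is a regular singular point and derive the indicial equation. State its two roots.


Divide by x^2 to reach normal form y'' + P_1(x) y' + P_2(x) y = 0 with P_1(x) = -3/x and P_2(x) = 3/x.
x = 0 is a singular point because the y'-coefficient -3/x has a pole at x = 0 and the y-coefficient 3/x has a pole at x = 0.
It is a regular singular point because x P_1(x) = p(x) = -3 and x^2 P_2(x) = q(x) = 3x are polynomials, hence analytic at x = 0.
p(0) = -3,  q(0) = 0.
Indicial equation: r(r-1) + p(0) r + q(0) = 0, i.e. r^2 + (p(0) - 1) r + q(0) = 0, i.e. r^2 - 4 r = 0.
Discriminant: (-4)^2 - 4(0) = 16, so r = (4 ± 4)/2.
Solving: r_1 = 4, r_2 = 0.

indicial: r^2 - 4 r = 0; roots r_1 = 4, r_2 = 0


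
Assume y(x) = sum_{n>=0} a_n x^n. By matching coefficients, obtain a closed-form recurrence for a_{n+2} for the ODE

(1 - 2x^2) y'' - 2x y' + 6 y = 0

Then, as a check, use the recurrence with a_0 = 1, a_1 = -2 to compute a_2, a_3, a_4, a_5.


Substitute y = sum_n a_n x^n.
(1 - 2 x^2) y'' contributes (n+2)(n+1) a_{n+2} - 2 n(n-1) a_n at x^n.
-2 x y'(x) contributes -2 n a_n at x^n.
6 y(x) contributes 6 a_n at x^n.
Matching x^n: (n+2)(n+1) a_{n+2} + (-2 n(n-1) - 2 n + 6) a_n = 0.
Thus a_{n+2} = (2 n(n-1) + 2 n - 6) / ((n+1)(n+2)) * a_n.

Check with a_0 = 1, a_1 = -2 (apply the recurrence for n = 0, 1, 2, 3): a_0 = 1, a_1 = -2, a_2 = -3, a_3 = 4/3, a_4 = -1/2, a_5 = 4/5.

a_(n+2) = (2 n(n-1) + 2 n - 6) / ((n+1)(n+2)) * a_n; check: a_0 = 1, a_1 = -2, a_2 = -3, a_3 = 4/3, a_4 = -1/2, a_5 = 4/5


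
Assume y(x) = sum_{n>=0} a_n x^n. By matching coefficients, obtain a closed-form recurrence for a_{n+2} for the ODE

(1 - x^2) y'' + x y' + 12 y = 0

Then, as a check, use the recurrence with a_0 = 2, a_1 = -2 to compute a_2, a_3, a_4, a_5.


Substitute y = sum_n a_n x^n.
(1 - 1 x^2) y'' contributes (n+2)(n+1) a_{n+2} - n(n-1) a_n at x^n.
x y'(x) contributes n a_n at x^n.
12 y(x) contributes 12 a_n at x^n.
Matching x^n: (n+2)(n+1) a_{n+2} + (-n(n-1) + n + 12) a_n = 0.
Thus a_{n+2} = (n(n-1) - n - 12) / ((n+1)(n+2)) * a_n.

Check with a_0 = 2, a_1 = -2 (apply the recurrence for n = 0, 1, 2, 3): a_0 = 2, a_1 = -2, a_2 = -12, a_3 = 13/3, a_4 = 12, a_5 = -39/20.

a_(n+2) = (n(n-1) - n - 12) / ((n+1)(n+2)) * a_n; check: a_0 = 2, a_1 = -2, a_2 = -12, a_3 = 13/3, a_4 = 12, a_5 = -39/20


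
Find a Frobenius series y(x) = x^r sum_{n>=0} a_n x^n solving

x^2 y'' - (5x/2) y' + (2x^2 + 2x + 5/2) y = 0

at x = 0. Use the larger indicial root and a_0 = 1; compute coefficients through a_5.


Write in Frobenius form y'' + (p(x)/x) y' + (q(x)/x^2) y = 0:
  p(x) = -5/2,  q(x) = 2x^2 + 2x + 5/2.
Indicial equation: r(r-1) + (-5/2) r + (5/2) = 0 -> roots r_1 = 5/2, r_2 = 1.
Take r = r_1 = 5/2. Let y(x) = x^r sum_{n>=0} a_n x^n with a_0 = 1.
Substitute y = x^r sum a_n x^n and match x^{r+n}. The recurrence is
  D(n) a_n + 2 a_{n-1} + 2 a_{n-2} = 0,  where D(n) = (r+n)(r+n-1) + (-5/2)(r+n) + (5/2).
  a_n = [-2 a_{n-1} - 2 a_{n-2}] / D(n).
Since the indicial polynomial factors as (r - r_1)(r - r_2), D(n) = (r_1 + n - r_1)(r_1 + n - r_2) = n(n + 3/2).
Evaluating step by step (a_0 = 1):
  n = 1: D(1) = 1(1 + 3/2) = 5/2; numerator = -2(1) = -2; a_1 = (-2)/(5/2) = -4/5
  n = 2: D(2) = 2(2 + 3/2) = 7; numerator = -2(-4/5) - 2(1) = -2/5; a_2 = (-2/5)/(7) = -2/35
  n = 3: D(3) = 3(3 + 3/2) = 27/2; numerator = -2(-2/35) - 2(-4/5) = 12/7; a_3 = (12/7)/(27/2) = 8/63
  n = 4: D(4) = 4(4 + 3/2) = 22; numerator = -2(8/63) - 2(-2/35) = -44/315; a_4 = (-44/315)/(22) = -2/315
  n = 5: D(5) = 5(5 + 3/2) = 65/2; numerator = -2(-2/315) - 2(8/63) = -76/315; a_5 = (-76/315)/(65/2) = -152/20475

r = 5/2; a_0 = 1; a_1 = -4/5; a_2 = -2/35; a_3 = 8/63; a_4 = -2/315; a_5 = -152/20475


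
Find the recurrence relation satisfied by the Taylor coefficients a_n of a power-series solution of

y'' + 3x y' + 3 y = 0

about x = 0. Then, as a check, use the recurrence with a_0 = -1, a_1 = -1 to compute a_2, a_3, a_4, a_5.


Substitute y = sum_n a_n x^n.
y''(x) has coefficient (n+2)(n+1) a_{n+2} at x^n;
3 x y'(x) has coefficient 3 n a_n at x^n (shift);
3 y(x) has coefficient 3 a_n at x^n.
Matching x^n: (n+2)(n+1) a_{n+2} + (3n + 3) a_n = 0.
Thus a_{n+2} = (-3n - 3) / ((n+1)(n+2)) * a_n.

Check with a_0 = -1, a_1 = -1 (apply the recurrence for n = 0, 1, 2, 3): a_0 = -1, a_1 = -1, a_2 = 3/2, a_3 = 1, a_4 = -9/8, a_5 = -3/5.

a_(n+2) = (-3n - 3) / ((n+1)(n+2)) * a_n; check: a_0 = -1, a_1 = -1, a_2 = 3/2, a_3 = 1, a_4 = -9/8, a_5 = -3/5


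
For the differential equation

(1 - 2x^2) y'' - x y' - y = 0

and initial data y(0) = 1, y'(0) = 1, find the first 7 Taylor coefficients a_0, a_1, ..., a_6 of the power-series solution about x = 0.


Ansatz: y(x) = sum_{n>=0} a_n x^n, so y'(x) = sum_{n>=1} n a_n x^(n-1) and y''(x) = sum_{n>=2} n(n-1) a_n x^(n-2).
Substitute into P(x) y'' + Q(x) y' + R(x) y = 0 with P(x) = 1 - 2x^2, Q(x) = -x, R(x) = -1, and match powers of x.
Initial conditions: a_0 = 1, a_1 = 1.
Setting the coefficient of each power of x to zero and solving order by order (substituting the coefficients already found):
  x^0: 2 a_2 - a_0 = 0  ->  2 a_2 = a_0 = 1  ->  a_2 = 1/2
  x^1: 6 a_3 - 2 a_1 = 0  ->  6 a_3 = 2 a_1 = 2  ->  a_3 = 1/3
  x^2: 12 a_4 - 7 a_2 = 0  ->  12 a_4 = 7 a_2 = 7/2  ->  a_4 = 7/24
  x^3: 20 a_5 - 16 a_3 = 0  ->  20 a_5 = 16 a_3 = 16/3  ->  a_5 = 4/15
  x^4: 30 a_6 - 29 a_4 = 0  ->  30 a_6 = 29 a_4 = 203/24  ->  a_6 = 203/720
Truncated series: y(x) = 1 + x + (1/2) x^2 + (1/3) x^3 + (7/24) x^4 + (4/15) x^5 + (203/720) x^6 + O(x^7).

a_0 = 1; a_1 = 1; a_2 = 1/2; a_3 = 1/3; a_4 = 7/24; a_5 = 4/15; a_6 = 203/720


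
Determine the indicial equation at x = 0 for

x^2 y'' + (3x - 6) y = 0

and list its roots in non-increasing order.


Divide by x^2 to reach normal form y'' + P_1(x) y' + P_2(x) y = 0 with P_1(x) = 0 and P_2(x) = 3/x - 6/x^2.
x = 0 is a singular point because the y-coefficient 3/x - 6/x^2 has a pole at x = 0.
It is a regular singular point because x P_1(x) = p(x) = 0 and x^2 P_2(x) = q(x) = 3x - 6 are polynomials, hence analytic at x = 0.
p(0) = 0,  q(0) = -6.
Indicial equation: r(r-1) + p(0) r + q(0) = 0, i.e. r^2 + (p(0) - 1) r + q(0) = 0, i.e. r^2 - 1 r - 6 = 0.
Discriminant: (-1)^2 - 4(-6) = 25, so r = (1 ± 5)/2.
Solving: r_1 = 3, r_2 = -2.

indicial: r^2 - 1 r - 6 = 0; roots r_1 = 3, r_2 = -2


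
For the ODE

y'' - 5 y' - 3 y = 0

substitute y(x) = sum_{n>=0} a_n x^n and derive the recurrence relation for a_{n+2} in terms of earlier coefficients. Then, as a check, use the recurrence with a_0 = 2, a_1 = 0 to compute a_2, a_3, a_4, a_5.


Substitute y = sum_n a_n x^n.
y''(x) has coefficient (n+2)(n+1) a_{n+2} at x^n;
-5 y'(x) has coefficient -5 (n+1) a_{n+1} at x^n;
-3 y(x) has coefficient -3 a_n at x^n.
Matching x^n: (n+2)(n+1) a_{n+2} - 5 (n+1) a_{n+1} - 3 a_n = 0.
Thus a_{n+2} = [5 (n+1) a_{n+1} + 3 a_n] / ((n+1)(n+2)).

Check with a_0 = 2, a_1 = 0 (apply the recurrence for n = 0, 1, 2, 3): a_0 = 2, a_1 = 0, a_2 = 3, a_3 = 5, a_4 = 7, a_5 = 31/4.

a_(n+2) = [5 (n+1) a_(n+1) + 3 a_n] / ((n+1)(n+2)); check: a_0 = 2, a_1 = 0, a_2 = 3, a_3 = 5, a_4 = 7, a_5 = 31/4
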